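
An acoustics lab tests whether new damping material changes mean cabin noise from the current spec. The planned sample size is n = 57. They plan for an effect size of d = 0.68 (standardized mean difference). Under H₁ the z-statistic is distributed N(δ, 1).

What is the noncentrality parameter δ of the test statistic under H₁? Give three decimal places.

δ ≈ 5.134

The noncentrality parameter scales effect size by the design's sample-size factor: δ = d·√n = 0.68 × √57 = 5.1339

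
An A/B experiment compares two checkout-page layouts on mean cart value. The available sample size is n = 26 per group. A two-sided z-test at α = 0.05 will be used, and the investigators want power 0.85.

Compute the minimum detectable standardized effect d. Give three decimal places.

Need Φ(δ − 1.960) = 0.85, so δ = 1.960 + 1.036 = 2.996.
(Lower-tail contribution to power is negligible for δ > 0.)
δ = d·√(n/2) ⇒ d = δ/√(n/2) = 2.996/√(26/2) = 0.8311.

d ≈ 0.831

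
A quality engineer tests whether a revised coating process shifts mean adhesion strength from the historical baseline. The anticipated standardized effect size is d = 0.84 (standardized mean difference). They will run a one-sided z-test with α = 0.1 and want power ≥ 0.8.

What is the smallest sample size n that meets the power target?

n = 7

Set Φ(δ − 1.282) = 0.8; then δ − 1.282 = Φ⁻¹(0.8) = 0.842, giving δ = 2.123.
δ = d·√n ⇒ n = (δ/d)² = (2.123 / 0.84)² = 6.39.
Rounding up, n = 7.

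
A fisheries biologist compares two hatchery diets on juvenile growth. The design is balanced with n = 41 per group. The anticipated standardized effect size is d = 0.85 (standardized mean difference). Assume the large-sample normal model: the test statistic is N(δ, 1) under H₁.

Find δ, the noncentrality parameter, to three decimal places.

The noncentrality parameter scales effect size by the design's sample-size factor: δ = d·√(n/2) = 0.85 × √(41/2) = 3.8485

δ ≈ 3.849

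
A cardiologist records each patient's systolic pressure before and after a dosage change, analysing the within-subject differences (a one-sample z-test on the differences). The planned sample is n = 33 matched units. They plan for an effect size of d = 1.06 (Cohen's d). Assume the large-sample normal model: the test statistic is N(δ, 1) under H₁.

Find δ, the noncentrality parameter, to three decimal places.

The noncentrality parameter scales effect size by the design's sample-size factor: δ = d·√n = 1.06 × √33 = 6.0892

δ ≈ 6.089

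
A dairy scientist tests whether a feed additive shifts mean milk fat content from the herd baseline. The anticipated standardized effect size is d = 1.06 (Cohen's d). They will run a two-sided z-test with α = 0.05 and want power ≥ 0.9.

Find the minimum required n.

n = 10

For power 0.9 need Φ(δ − z_{0.025}) = 0.9, so δ = z_{0.025} + z_{0.10} = 1.960 + 1.282 = 3.242.
(Ignoring the negligible lower-tail rejection probability gives the usual closed-form inversion.)
δ = d·√n ⇒ n = (δ/d)² = (3.242 / 1.06)² = 9.35.
Round up to the next whole unit.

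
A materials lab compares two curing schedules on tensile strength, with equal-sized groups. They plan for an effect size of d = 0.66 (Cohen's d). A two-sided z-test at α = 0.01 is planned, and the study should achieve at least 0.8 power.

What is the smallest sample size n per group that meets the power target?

n = 54 per group

Set Φ(δ − 2.576) = 0.8; then δ − 2.576 = Φ⁻¹(0.8) = 0.842, giving δ = 3.417.
(The Φ(−δ − z_{α/2}) term is vanishingly small for δ > 0 and is dropped in the standard sample-size formula.)
δ = d·√(n/2) ⇒ n = 2(δ/d)² = 2 × (3.417 / 0.66)² = 53.62.
Round up to the next whole unit.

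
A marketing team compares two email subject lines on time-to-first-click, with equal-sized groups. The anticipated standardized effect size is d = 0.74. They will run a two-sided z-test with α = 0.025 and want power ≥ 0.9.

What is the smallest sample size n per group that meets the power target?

For power 0.9 need Φ(δ − z_{0.0125}) = 0.9, so δ = z_{0.0125} + z_{0.10} = 2.241 + 1.282 = 3.523.
(The Φ(−δ − z_{α/2}) term is vanishingly small for δ > 0 and is dropped in the standard sample-size formula.)
δ = d·√(n/2) ⇒ n = 2(δ/d)² = 2 × (3.523 / 0.74)² = 45.33.
Rounding up, n = 46 per group.

n = 46 per group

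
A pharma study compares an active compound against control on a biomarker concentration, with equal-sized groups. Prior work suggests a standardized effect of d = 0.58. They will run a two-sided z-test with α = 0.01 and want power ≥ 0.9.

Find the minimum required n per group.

For power 0.9 need Φ(δ − z_{0.005}) = 0.9, so δ = z_{0.005} + z_{0.10} = 2.576 + 1.282 = 3.857.
(For δ > 0 the lower-tail rejection region contributes negligibly to power, so the one-term inversion is standard.)
δ = d·√(n/2) ⇒ n = 2(δ/d)² = 2 × (3.857 / 0.58)² = 88.46.
Rounding up, n = 89 per group.

n = 89 per group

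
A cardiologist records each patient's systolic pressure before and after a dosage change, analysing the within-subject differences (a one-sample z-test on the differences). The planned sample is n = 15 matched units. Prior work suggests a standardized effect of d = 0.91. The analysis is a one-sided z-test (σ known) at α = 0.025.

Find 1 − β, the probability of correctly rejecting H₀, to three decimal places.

Power ≈ 0.941

Noncentrality parameter: δ = d·√n = 0.91 × √15 = 3.5244
One-sided α = 0.025 → critical value z_{0.025} = 1.960.
Power = Φ(δ − 1.960) = Φ(1.564) = 0.9411.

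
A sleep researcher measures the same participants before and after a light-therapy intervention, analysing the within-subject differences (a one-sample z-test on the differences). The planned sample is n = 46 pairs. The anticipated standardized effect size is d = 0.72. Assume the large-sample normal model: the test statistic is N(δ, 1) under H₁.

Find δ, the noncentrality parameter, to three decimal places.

δ = d·√n = 0.72 × √46 = 4.8833

δ ≈ 4.883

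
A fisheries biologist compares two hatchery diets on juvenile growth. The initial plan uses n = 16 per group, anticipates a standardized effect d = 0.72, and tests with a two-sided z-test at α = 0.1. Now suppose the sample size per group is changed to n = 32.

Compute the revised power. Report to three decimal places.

With n = 32 per group: δ = d·√(n/2) = 0.72 × √(32/2) = 2.8800. Critical value z_{0.05} = 1.645.
Revised power = Φ(δ − 1.645) + Φ(−δ − 1.645) = Φ(1.235) + Φ(-4.525) = 0.8916 + 0.0000 = 0.8916.

Power ≈ 0.892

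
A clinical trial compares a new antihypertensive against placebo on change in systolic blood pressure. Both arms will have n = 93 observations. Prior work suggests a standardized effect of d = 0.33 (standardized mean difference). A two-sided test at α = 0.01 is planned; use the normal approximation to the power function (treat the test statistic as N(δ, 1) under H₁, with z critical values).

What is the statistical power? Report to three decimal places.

Noncentrality parameter: δ = d·√(n/2) = 0.33 × √(93/2) = 2.2503
Two-sided α = 0.01 → critical value z_{0.005} = 2.576.
Power = Φ(δ − 2.576) + Φ(−δ − 2.576) = Φ(-0.326) + Φ(-4.826) = 0.3724 + 0.0000 = 0.3724.

Power ≈ 0.372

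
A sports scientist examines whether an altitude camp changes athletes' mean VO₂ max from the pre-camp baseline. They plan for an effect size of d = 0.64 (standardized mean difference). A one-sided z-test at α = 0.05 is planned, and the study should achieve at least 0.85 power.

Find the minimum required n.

Set Φ(δ − 1.645) = 0.85; then δ − 1.645 = Φ⁻¹(0.85) = 1.036, giving δ = 2.681.
δ = d·√n ⇒ n = (δ/d)² = (2.681 / 0.64)² = 17.55.
Rounding up, n = 18.

n = 18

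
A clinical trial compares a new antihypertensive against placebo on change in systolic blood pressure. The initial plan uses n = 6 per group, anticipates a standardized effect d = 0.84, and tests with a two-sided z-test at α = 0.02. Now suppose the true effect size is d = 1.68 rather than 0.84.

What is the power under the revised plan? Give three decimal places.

Power ≈ 0.720

With d = 1.68: δ = d·√(n/2) = 1.68 × √(6/2) = 2.9098. Critical value z_{0.01} = 2.326.
Revised power = Φ(δ − 2.326) + Φ(−δ − 2.326) = Φ(0.583) + Φ(-5.236) = 0.7202 + 0.0000 = 0.7202.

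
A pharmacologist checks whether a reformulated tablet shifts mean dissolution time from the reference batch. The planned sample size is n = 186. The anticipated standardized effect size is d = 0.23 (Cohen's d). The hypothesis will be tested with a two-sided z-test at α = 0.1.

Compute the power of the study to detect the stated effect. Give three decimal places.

Power ≈ 0.932

Noncentrality parameter: δ = d·√n = 0.23 × √186 = 3.1368
Critical value for a two-sided test at α = 0.1: z_{α/2} = 1.645.
Power = Φ(δ − 1.645) + Φ(−δ − 1.645) = Φ(1.492) + Φ(-4.782) = 0.9321 + 0.0000 = 0.9321.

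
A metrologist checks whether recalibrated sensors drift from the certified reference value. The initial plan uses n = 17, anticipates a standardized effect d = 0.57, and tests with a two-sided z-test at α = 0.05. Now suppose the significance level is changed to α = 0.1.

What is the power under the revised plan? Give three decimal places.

Power ≈ 0.760

δ = d·√n = 0.57 × √17 = 2.3502 (unchanged). New critical value: z_{0.05} = 1.645.
Revised power = Φ(δ − 1.645) + Φ(−δ − 1.645) = Φ(0.705) + Φ(-3.995) = 0.7597 + 0.0000 = 0.7597.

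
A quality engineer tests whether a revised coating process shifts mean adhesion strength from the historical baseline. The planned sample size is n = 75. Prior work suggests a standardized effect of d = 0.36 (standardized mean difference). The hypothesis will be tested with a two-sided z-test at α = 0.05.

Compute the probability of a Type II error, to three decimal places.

β ≈ 0.123

Noncentrality parameter: δ = d·√n = 0.36 × √75 = 3.1177
Critical value for a two-sided test at α = 0.05: z_{α/2} = 1.960.
Power = Φ(δ − 1.960) + Φ(−δ − 1.960) = Φ(1.158) + Φ(-5.078) = 0.8765 + 0.0000 = 0.8765.
Type II error: β = 1 − power = 1 − 0.8765 = 0.1235.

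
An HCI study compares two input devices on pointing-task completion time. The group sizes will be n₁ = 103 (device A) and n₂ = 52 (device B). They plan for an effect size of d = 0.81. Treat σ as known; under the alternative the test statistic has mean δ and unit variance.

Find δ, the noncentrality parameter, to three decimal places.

δ ≈ 4.761

δ = d / √(1/n₁ + 1/n₂) = 0.81 / √(1/103 + 1/52) = 4.7615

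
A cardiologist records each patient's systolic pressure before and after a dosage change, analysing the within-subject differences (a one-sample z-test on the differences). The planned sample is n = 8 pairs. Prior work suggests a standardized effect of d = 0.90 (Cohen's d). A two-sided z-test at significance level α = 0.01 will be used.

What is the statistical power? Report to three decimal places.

Power ≈ 0.488

Noncentrality parameter: δ = d·√n = 0.90 × √8 = 2.5456
Two-sided α = 0.01 → critical value z_{0.005} = 2.576.
Power = Φ(δ − 2.576) + Φ(−δ − 2.576) = Φ(-0.030) + Φ(-5.121) = 0.4879 + 0.0000 = 0.4879.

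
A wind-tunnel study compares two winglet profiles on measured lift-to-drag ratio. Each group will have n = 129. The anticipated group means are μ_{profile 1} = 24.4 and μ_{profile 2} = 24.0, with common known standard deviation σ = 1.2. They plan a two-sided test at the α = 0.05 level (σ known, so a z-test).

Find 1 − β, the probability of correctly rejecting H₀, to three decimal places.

Power ≈ 0.763

Standardized effect: d = |μ_{profile 1} − μ_{profile 2}| / σ = |24.4 − 24.0| / 1.2 = 0.3333
Noncentrality parameter: δ = d·√(n/2) = 0.3333 × √(129/2) = 2.6771
Two-sided α = 0.05 → critical value z_{0.025} = 1.960.
Power = Φ(δ − 1.960) + Φ(−δ − 1.960) = Φ(0.717) + Φ(-4.637) = 0.7633 + 0.0000 = 0.7633.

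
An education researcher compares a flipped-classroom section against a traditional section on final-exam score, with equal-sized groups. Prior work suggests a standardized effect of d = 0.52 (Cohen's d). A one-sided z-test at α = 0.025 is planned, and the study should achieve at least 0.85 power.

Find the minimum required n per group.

n = 67 per group

For power 0.85 need Φ(δ − z_{0.025}) = 0.85, so δ = z_{0.025} + z_{0.15} = 1.960 + 1.036 = 2.996.
δ = d·√(n/2) ⇒ n = 2(δ/d)² = 2 × (2.996 / 0.52)² = 66.41.
Round up to the next whole unit.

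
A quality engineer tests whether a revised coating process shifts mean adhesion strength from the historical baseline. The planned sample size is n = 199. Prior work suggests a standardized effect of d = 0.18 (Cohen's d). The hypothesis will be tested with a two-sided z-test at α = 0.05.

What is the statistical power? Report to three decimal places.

Power ≈ 0.719

Noncentrality parameter: δ = d·√n = 0.18 × √199 = 2.5392
Two-sided α = 0.05 → critical value z_{0.025} = 1.960.
Power = Φ(δ − 1.960) + Φ(−δ − 1.960) = Φ(0.579) + Φ(-4.499) = 0.7188 + 0.0000 = 0.7188.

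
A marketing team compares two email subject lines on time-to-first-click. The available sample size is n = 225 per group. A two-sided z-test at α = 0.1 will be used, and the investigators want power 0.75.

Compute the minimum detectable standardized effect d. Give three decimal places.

Need Φ(δ − 1.645) = 0.75, so δ = 1.645 + 0.674 = 2.319.
(The second rejection-region term Φ(−δ − z_{α/2}) is negligible and dropped.)
δ = d·√(n/2) ⇒ d = δ/√(n/2) = 2.319/√(225/2) = 0.2187.

d ≈ 0.219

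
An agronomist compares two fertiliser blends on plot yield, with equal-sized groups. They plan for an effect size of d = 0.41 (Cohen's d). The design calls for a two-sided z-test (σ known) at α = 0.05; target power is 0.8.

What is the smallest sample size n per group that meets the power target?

n = 94 per group

For power 0.8 need Φ(δ − z_{0.025}) = 0.8, so δ = z_{0.025} + z_{0.20} = 1.960 + 0.842 = 2.802.
(Ignoring the negligible lower-tail rejection probability gives the usual closed-form inversion.)
δ = d·√(n/2) ⇒ n = 2(δ/d)² = 2 × (2.802 / 0.41)² = 93.38.
Rounding up, n = 94 per group.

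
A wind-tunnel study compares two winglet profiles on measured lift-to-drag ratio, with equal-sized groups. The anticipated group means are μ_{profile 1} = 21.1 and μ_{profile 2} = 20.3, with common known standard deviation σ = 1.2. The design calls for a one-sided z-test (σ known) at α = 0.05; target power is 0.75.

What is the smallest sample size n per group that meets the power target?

Standardized effect: d = |μ_{profile 1} − μ_{profile 2}| / σ = |21.1 − 20.3| / 1.2 = 0.6667
For power 0.75 need Φ(δ − z_{0.05}) = 0.75, so δ = z_{0.05} + z_{0.25} = 1.645 + 0.674 = 2.319.
δ = d·√(n/2) ⇒ n = 2(δ/d)² = 2 × (2.319 / 0.6667)² = 24.21.
Round up to the next whole unit.

n = 25 per group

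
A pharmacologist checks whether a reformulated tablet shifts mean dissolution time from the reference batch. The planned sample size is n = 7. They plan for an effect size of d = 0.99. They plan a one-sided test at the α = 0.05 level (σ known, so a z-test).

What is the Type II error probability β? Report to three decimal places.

Noncentrality parameter: δ = d·√n = 0.99 × √7 = 2.6193
One-sided α = 0.05 → critical value z_{0.05} = 1.645.
Power = Φ(δ − 1.645) = Φ(0.974) = 0.8351.
Type II error: β = 1 − power = 1 − 0.8351 = 0.1649.

β ≈ 0.165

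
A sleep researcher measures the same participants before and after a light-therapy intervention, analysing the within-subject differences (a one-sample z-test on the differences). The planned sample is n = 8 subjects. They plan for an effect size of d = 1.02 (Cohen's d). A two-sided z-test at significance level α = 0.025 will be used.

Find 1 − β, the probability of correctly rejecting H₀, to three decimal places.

Power ≈ 0.740

Noncentrality parameter: δ = d·√n = 1.02 × √8 = 2.8850
Two-sided α = 0.025 → critical value z_{0.0125} = 2.241.
Power = Φ(δ − 2.241) + Φ(−δ − 2.241) = Φ(0.644) + Φ(-5.126) = 0.7401 + 0.0000 = 0.7401.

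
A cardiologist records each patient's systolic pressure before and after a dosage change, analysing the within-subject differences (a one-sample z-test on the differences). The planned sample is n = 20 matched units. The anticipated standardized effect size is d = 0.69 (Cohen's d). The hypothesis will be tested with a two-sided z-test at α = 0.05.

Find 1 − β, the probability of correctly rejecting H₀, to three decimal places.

Noncentrality parameter: δ = d·√n = 0.69 × √20 = 3.0858
Two-sided α = 0.05 → critical value z_{0.025} = 1.960.
Power = Φ(δ − 1.960) + Φ(−δ − 1.960) = Φ(1.126) + Φ(-5.046) = 0.8699 + 0.0000 = 0.8699.

Power ≈ 0.870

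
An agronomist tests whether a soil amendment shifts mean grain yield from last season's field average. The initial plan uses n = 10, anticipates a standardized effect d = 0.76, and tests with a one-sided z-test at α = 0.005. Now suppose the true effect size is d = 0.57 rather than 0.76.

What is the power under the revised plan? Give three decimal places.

With d = 0.57: δ = d·√n = 0.57 × √10 = 1.8025. Critical value z_{0.005} = 2.576.
Revised power = P(Z > 2.576 − δ) = Φ(-0.773) = 0.2197.

Power ≈ 0.220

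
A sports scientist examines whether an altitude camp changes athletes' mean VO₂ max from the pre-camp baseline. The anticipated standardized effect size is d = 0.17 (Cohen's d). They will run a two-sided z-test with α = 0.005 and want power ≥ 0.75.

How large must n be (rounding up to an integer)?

n = 420

Set Φ(δ − 2.807) = 0.75; then δ − 2.807 = Φ⁻¹(0.75) = 0.674, giving δ = 3.482.
(For δ > 0 the lower-tail rejection region contributes negligibly to power, so the one-term inversion is standard.)
δ = d·√n ⇒ n = (δ/d)² = (3.482 / 0.17)² = 419.41.
Rounding up, n = 420.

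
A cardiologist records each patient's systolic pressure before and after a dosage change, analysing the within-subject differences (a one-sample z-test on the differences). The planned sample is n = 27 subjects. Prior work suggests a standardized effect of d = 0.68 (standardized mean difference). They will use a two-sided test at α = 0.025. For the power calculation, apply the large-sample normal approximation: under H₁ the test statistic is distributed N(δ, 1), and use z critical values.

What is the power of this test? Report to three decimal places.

Power ≈ 0.902

Noncentrality parameter: δ = d·√n = 0.68 × √27 = 3.5334
Critical value for a two-sided test at α = 0.025: z_{α/2} = 2.241.
Power = Φ(δ − 2.241) + Φ(−δ − 2.241) = Φ(1.292) + Φ(-5.775) = 0.9018 + 0.0000 = 0.9018.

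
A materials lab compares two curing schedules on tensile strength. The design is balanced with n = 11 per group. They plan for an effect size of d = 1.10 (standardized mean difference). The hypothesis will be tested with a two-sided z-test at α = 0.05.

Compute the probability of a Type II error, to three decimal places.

β ≈ 0.268

Noncentrality parameter: δ = d·√(n/2) = 1.10 × √(11/2) = 2.5797
Critical value for a two-sided test at α = 0.05: z_{α/2} = 1.960.
Power = Φ(δ − 1.960) + Φ(−δ − 1.960) = Φ(0.620) + Φ(-4.540) = 0.7323 + 0.0000 = 0.7323.
Type II error: β = 1 − power = 1 − 0.7323 = 0.2677.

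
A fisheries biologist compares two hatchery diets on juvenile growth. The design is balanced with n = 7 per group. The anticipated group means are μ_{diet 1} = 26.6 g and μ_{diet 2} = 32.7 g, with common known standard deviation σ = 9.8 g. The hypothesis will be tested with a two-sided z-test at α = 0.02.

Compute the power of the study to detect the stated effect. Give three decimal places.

Power ≈ 0.123

Standardized effect: d = |μ_{diet 1} − μ_{diet 2}| / σ = |26.6 − 32.7| / 9.8 = 0.6224
Noncentrality parameter: δ = d·√(n/2) = 0.6224 × √(7/2) = 1.1645
Critical value for a two-sided test at α = 0.02: z_{α/2} = 2.326.
Power = Φ(δ − 2.326) + Φ(−δ − 2.326) = Φ(-1.162) + Φ(-3.491) = 0.1226 + 0.0002 = 0.1229.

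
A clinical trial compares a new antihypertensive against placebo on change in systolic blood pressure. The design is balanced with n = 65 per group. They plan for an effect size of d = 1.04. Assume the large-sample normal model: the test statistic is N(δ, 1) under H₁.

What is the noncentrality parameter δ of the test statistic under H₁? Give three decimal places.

δ = d·√(n/2) = 1.04 × √(65/2) = 5.9289

δ ≈ 5.929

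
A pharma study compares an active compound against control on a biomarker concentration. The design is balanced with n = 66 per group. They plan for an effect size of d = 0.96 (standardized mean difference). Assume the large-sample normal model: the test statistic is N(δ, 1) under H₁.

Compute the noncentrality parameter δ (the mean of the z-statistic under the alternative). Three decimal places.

δ ≈ 5.515

The noncentrality parameter scales effect size by the design's sample-size factor: δ = d·√(n/2) = 0.96 × √(66/2) = 5.5148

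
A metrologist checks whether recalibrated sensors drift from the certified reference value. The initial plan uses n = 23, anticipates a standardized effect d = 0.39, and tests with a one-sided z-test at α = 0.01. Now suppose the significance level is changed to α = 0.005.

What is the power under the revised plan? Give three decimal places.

δ = d·√n = 0.39 × √23 = 1.8704 (unchanged). New critical value: z_{0.005} = 2.576.
Revised power = Φ(δ − 2.576) = Φ(-0.705) = 0.2403.

Power ≈ 0.240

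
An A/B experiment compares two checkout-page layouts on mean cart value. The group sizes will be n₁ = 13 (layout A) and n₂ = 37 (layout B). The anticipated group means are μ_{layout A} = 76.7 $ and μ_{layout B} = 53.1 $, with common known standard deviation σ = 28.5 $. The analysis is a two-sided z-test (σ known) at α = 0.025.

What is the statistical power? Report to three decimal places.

Standardized effect: d = |μ_{layout A} − μ_{layout B}| / σ = |76.7 − 53.1| / 28.5 = 0.8281
Noncentrality parameter: δ = d / √(1/n₁ + 1/n₂) = 0.8281 / √(1/13 + 1/37) = 2.5684
Critical value for a two-sided test at α = 0.025: z_{α/2} = 2.241.
Power = Φ(δ − 2.241) + Φ(−δ − 2.241) = Φ(0.327) + Φ(-4.810) = 0.6281 + 0.0000 = 0.6281.

Power ≈ 0.628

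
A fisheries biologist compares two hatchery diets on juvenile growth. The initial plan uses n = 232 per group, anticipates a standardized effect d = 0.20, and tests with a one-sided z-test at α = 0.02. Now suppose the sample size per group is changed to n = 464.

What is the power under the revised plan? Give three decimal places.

Power ≈ 0.840

With n = 464 per group: δ = d·√(n/2) = 0.20 × √(464/2) = 3.0463. Critical value z_{0.02} = 2.054.
Revised power = P(Z > 2.054 − δ) = Φ(0.993) = 0.8395.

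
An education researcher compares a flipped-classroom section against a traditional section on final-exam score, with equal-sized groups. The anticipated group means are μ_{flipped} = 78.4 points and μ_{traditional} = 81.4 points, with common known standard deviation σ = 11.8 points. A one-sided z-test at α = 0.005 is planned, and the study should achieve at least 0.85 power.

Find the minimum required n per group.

n = 404 per group

Standardized effect: d = |μ_{flipped} − μ_{traditional}| / σ = |78.4 − 81.4| / 11.8 = 0.2542
Set Φ(δ − 2.576) = 0.85; then δ − 2.576 = Φ⁻¹(0.85) = 1.036, giving δ = 3.612.
δ = d·√(n/2) ⇒ n = 2(δ/d)² = 2 × (3.612 / 0.2542)² = 403.75.
Rounding up, n = 404 per group.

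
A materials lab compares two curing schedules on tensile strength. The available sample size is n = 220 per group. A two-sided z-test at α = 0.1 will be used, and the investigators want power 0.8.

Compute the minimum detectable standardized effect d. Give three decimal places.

d ≈ 0.237

Need Φ(δ − 1.645) = 0.8, so δ = 1.645 + 0.842 = 2.486.
(The second rejection-region term Φ(−δ − z_{α/2}) is negligible and dropped.)
δ = d·√(n/2) ⇒ d = δ/√(n/2) = 2.486/√(220/2) = 0.2371.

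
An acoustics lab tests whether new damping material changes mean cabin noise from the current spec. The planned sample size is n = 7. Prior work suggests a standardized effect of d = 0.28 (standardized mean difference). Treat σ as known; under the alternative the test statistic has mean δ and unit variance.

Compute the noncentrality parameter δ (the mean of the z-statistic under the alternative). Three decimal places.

δ = d·√n = 0.28 × √7 = 0.7408

δ ≈ 0.741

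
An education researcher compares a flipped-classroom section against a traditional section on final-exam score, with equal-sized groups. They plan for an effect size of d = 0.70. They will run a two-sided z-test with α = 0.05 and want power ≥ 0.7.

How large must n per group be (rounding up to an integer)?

n = 26 per group

Set Φ(δ − 1.960) = 0.7; then δ − 1.960 = Φ⁻¹(0.7) = 0.524, giving δ = 2.484.
(Ignoring the negligible lower-tail rejection probability gives the usual closed-form inversion.)
δ = d·√(n/2) ⇒ n = 2(δ/d)² = 2 × (2.484 / 0.70)² = 25.19.
Round up to the next whole unit.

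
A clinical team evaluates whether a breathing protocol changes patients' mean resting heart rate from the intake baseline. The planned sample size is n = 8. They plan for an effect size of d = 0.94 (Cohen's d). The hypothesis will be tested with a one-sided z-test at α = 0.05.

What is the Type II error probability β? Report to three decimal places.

β ≈ 0.155

Noncentrality parameter: δ = d·√n = 0.94 × √8 = 2.6587
One-sided α = 0.05 → critical value z_{0.05} = 1.645.
Power = Φ(δ − 1.645) = Φ(1.014) = 0.8447.
Type II error: β = 1 − power = 1 − 0.8447 = 0.1553.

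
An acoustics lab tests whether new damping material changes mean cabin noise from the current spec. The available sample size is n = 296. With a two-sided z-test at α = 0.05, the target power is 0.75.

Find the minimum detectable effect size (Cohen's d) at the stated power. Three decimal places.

Required noncentrality: δ = z_{0.025} + z_{0.25} = 1.960 + 0.674 = 2.634.
(Lower-tail contribution to power is negligible for δ > 0.)
δ = d·√n ⇒ d = δ/√n = 2.634/√296 = 0.1531.

d ≈ 0.153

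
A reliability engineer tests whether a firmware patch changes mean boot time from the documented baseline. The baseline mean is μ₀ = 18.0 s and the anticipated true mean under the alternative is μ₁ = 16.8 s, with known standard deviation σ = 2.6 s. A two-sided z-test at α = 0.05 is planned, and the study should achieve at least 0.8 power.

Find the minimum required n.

Standardized effect: d = |μ₁ − μ₀| / σ = |16.8 − 18.0| / 2.6 = 0.4615
Set Φ(δ − 1.960) = 0.8; then δ − 1.960 = Φ⁻¹(0.8) = 0.842, giving δ = 2.802.
(Ignoring the negligible lower-tail rejection probability gives the usual closed-form inversion.)
δ = d·√n ⇒ n = (δ/d)² = (2.802 / 0.4615)² = 36.85.
Rounding up, n = 37.

n = 37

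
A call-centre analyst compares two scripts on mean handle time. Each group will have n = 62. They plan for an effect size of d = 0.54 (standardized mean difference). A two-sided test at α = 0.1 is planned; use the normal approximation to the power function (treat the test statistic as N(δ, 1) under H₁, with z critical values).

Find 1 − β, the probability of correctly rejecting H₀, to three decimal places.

Power ≈ 0.913

Noncentrality parameter: δ = d·√(n/2) = 0.54 × √(62/2) = 3.0066
Two-sided α = 0.1 → critical value z_{0.05} = 1.645.
Power = Φ(δ − 1.645) + Φ(−δ − 1.645) = Φ(1.362) + Φ(-4.651) = 0.9134 + 0.0000 = 0.9134.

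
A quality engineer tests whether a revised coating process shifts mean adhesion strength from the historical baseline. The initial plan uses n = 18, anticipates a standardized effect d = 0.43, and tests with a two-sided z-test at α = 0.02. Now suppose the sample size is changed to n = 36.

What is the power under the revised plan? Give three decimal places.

Power ≈ 0.600

With n = 36: δ = d·√n = 0.43 × √36 = 2.5800. Critical value z_{0.01} = 2.326.
Revised power = Φ(δ − 2.326) + Φ(−δ − 2.326) = Φ(0.254) + Φ(-4.906) = 0.6001 + 0.0000 = 0.6001.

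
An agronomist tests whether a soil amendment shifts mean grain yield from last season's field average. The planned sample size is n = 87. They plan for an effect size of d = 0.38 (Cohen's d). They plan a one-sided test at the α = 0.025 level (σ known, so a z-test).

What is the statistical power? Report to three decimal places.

Noncentrality parameter: δ = d·√n = 0.38 × √87 = 3.5444
One-sided α = 0.025 → critical value z_{0.025} = 1.960.
Power = Φ(δ − 1.960) = Φ(1.584) = 0.9435.

Power ≈ 0.943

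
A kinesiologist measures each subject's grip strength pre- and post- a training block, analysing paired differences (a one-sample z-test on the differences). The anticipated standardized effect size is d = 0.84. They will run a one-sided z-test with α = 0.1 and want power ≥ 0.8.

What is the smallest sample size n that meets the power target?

n = 7

For power 0.8 need Φ(δ − z_{0.1}) = 0.8, so δ = z_{0.1} + z_{0.20} = 1.282 + 0.842 = 2.123.
δ = d·√n ⇒ n = (δ/d)² = (2.123 / 0.84)² = 6.39.
Rounding up, n = 7.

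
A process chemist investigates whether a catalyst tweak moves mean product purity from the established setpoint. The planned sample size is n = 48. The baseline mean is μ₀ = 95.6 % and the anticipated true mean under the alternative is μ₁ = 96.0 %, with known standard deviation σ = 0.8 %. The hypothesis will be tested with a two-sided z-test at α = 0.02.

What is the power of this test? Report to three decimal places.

Power ≈ 0.872

Standardized effect: d = |μ₁ − μ₀| / σ = |96.0 − 95.6| / 0.8 = 0.5000
Noncentrality parameter: δ = d·√n = 0.5000 × √48 = 3.4641
Critical value for a two-sided test at α = 0.02: z_{α/2} = 2.326.
Power = Φ(δ − 2.326) + Φ(−δ − 2.326) = Φ(1.138) + Φ(-5.790) = 0.8724 + 0.0000 = 0.8724.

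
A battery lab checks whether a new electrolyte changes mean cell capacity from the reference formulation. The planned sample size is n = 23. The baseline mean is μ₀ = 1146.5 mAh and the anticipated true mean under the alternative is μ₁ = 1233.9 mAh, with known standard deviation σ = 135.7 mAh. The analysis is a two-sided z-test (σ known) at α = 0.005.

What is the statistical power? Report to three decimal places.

Power ≈ 0.611

Standardized effect: d = |μ₁ − μ₀| / σ = |1233.9 − 1146.5| / 135.7 = 0.6441
Noncentrality parameter: δ = d·√n = 0.6441 × √23 = 3.0888
Two-sided α = 0.005 → critical value z_{0.0025} = 2.807.
Power = Φ(δ − 2.807) + Φ(−δ − 2.807) = Φ(0.282) + Φ(-5.896) = 0.6110 + 0.0000 = 0.6110.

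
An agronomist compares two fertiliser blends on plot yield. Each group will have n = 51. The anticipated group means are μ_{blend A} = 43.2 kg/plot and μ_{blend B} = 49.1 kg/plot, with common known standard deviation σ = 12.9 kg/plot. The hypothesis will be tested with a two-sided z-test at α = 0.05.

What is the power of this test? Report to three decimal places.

Standardized effect: d = |μ_{blend A} − μ_{blend B}| / σ = |43.2 − 49.1| / 12.9 = 0.4574
Noncentrality parameter: λ = d·√(n/2) = 0.4574 × √(51/2) = 2.3096
Critical value for a two-sided test at α = 0.05: z_{α/2} = 1.960.
Power = Φ(λ − 1.960) + Φ(−λ − 1.960) = Φ(0.350) + Φ(-4.270) = 0.6367 + 0.0000 = 0.6367.

Power ≈ 0.637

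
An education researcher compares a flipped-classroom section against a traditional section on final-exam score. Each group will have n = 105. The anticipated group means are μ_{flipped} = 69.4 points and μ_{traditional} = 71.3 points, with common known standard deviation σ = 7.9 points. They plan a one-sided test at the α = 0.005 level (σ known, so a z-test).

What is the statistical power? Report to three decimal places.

Power ≈ 0.202

Standardized effect: d = |μ_{flipped} − μ_{traditional}| / σ = |69.4 − 71.3| / 7.9 = 0.2405
Noncentrality parameter: δ = d·√(n/2) = 0.2405 × √(105/2) = 1.7426
Critical value for a one-sided test at α = 0.005: z_α = 2.576.
Power = P(Z > 2.576 − δ) = Φ(-0.833) = 0.2024.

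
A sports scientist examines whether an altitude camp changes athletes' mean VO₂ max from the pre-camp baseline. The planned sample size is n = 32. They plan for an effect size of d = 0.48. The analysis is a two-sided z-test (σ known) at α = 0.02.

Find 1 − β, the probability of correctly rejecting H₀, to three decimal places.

Power ≈ 0.651

Noncentrality parameter: δ = d·√n = 0.48 × √32 = 2.7153
Critical value for a two-sided test at α = 0.02: z_{α/2} = 2.326.
Power = Φ(δ − 2.326) + Φ(−δ − 2.326) = Φ(0.389) + Φ(-5.042) = 0.6513 + 0.0000 = 0.6513.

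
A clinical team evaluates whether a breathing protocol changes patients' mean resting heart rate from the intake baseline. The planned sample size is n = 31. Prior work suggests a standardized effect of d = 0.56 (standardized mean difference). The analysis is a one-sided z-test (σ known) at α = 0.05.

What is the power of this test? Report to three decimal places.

Power ≈ 0.930

Noncentrality parameter: δ = d·√n = 0.56 × √31 = 3.1179
One-sided α = 0.05 → critical value z_{0.05} = 1.645.
Power = P(Z > 1.645 − δ) = Φ(1.473) = 0.9296.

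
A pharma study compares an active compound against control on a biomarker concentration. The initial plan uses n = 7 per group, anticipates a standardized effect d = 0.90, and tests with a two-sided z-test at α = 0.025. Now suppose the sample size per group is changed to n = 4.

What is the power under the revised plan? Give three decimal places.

Power ≈ 0.167

With n = 4 per group: δ = d·√(n/2) = 0.90 × √(4/2) = 1.2728. Critical value z_{0.0125} = 2.241.
Revised power = Φ(δ − 2.241) + Φ(−δ − 2.241) = Φ(-0.969) + Φ(-3.514) = 0.1664 + 0.0002 = 0.1666.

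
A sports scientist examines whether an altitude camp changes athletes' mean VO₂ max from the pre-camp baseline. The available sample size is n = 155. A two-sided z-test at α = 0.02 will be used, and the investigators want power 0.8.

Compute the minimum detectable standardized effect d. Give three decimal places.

Need Φ(δ − 2.326) = 0.8, so δ = 2.326 + 0.842 = 3.168.
(Lower-tail contribution to power is negligible for δ > 0.)
δ = d·√n ⇒ d = δ/√n = 3.168/√155 = 0.2545.

d ≈ 0.254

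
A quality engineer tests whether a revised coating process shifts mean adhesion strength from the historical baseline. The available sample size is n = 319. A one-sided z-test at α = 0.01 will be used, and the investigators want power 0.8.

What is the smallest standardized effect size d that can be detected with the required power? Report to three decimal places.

d ≈ 0.177

Required noncentrality: δ = z_{0.01} + z_{0.20} = 2.326 + 0.842 = 3.168.
δ = d·√n ⇒ d = δ/√n = 3.168/√319 = 0.1774.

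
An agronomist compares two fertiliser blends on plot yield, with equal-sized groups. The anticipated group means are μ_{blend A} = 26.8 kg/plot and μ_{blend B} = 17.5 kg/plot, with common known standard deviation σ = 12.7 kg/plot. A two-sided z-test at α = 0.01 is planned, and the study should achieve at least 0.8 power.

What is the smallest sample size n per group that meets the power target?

Standardized effect: d = |μ_{blend A} − μ_{blend B}| / σ = |26.8 − 17.5| / 12.7 = 0.7323
For power 0.8 need Φ(δ − z_{0.005}) = 0.8, so δ = z_{0.005} + z_{0.20} = 2.576 + 0.842 = 3.417.
(The Φ(−δ − z_{α/2}) term is vanishingly small for δ > 0 and is dropped in the standard sample-size formula.)
δ = d·√(n/2) ⇒ n = 2(δ/d)² = 2 × (3.417 / 0.7323)² = 43.56.
Rounding up, n = 44 per group.

n = 44 per group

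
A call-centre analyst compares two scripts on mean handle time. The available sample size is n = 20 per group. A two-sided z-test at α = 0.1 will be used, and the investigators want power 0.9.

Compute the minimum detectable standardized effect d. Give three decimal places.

Required noncentrality: δ = z_{0.05} + z_{0.10} = 1.645 + 1.282 = 2.926.
(The second rejection-region term Φ(−δ − z_{α/2}) is negligible and dropped.)
δ = d·√(n/2) ⇒ d = δ/√(n/2) = 2.926/√(20/2) = 0.9254.

d ≈ 0.925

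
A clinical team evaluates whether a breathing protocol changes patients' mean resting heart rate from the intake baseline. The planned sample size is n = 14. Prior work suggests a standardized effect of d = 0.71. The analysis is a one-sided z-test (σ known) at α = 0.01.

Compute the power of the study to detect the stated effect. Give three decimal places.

Noncentrality parameter: δ = d·√n = 0.71 × √14 = 2.6566
One-sided α = 0.01 → critical value z_{0.01} = 2.326.
Power = Φ(δ − 2.326) = Φ(0.330) = 0.6294.

Power ≈ 0.629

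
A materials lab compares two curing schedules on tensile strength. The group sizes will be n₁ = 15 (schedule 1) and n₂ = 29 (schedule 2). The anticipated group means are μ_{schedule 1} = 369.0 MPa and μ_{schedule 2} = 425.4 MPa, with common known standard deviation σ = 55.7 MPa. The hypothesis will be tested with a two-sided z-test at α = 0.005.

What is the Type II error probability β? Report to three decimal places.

Standardized effect: d = |μ_{schedule 1} − μ_{schedule 2}| / σ = |369.0 − 425.4| / 55.7 = 1.0126
Noncentrality parameter: δ = d / √(1/n₁ + 1/n₂) = 1.0126 / √(1/15 + 1/29) = 3.1838
Critical value for a two-sided test at α = 0.005: z_{α/2} = 2.807.
Power = Φ(δ − 2.807) + Φ(−δ − 2.807) = Φ(0.377) + Φ(-5.991) = 0.6468 + 0.0000 = 0.6468.
Type II error: β = 1 − power = 1 − 0.6468 = 0.3532.

β ≈ 0.353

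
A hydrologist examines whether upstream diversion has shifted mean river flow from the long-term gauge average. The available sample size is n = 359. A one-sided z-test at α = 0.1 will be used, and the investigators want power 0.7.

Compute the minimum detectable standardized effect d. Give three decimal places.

d ≈ 0.095

Required noncentrality: δ = z_{0.1} + z_{0.30} = 1.282 + 0.524 = 1.806.
δ = d·√n ⇒ d = δ/√n = 1.806/√359 = 0.0953.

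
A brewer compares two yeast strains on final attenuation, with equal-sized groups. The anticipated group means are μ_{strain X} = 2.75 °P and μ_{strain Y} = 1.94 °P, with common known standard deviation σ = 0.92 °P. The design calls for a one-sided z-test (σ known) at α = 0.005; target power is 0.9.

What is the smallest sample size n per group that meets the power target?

n = 39 per group

Standardized effect: d = |μ_{strain X} − μ_{strain Y}| / σ = |2.75 − 1.94| / 0.92 = 0.8804
Set Φ(δ − 2.576) = 0.9; then δ − 2.576 = Φ⁻¹(0.9) = 1.282, giving δ = 3.857.
δ = d·√(n/2) ⇒ n = 2(δ/d)² = 2 × (3.857 / 0.8804)² = 38.39.
Rounding up, n = 39 per group.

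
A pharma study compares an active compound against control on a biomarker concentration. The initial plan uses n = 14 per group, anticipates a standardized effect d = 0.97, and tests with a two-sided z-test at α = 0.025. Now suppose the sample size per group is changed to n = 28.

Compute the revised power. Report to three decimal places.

Power ≈ 0.917

With n = 28 per group: δ = d·√(n/2) = 0.97 × √(28/2) = 3.6294. Critical value z_{0.0125} = 2.241.
Revised power = Φ(δ − 2.241) + Φ(−δ − 2.241) = Φ(1.388) + Φ(-5.871) = 0.9174 + 0.0000 = 0.9174.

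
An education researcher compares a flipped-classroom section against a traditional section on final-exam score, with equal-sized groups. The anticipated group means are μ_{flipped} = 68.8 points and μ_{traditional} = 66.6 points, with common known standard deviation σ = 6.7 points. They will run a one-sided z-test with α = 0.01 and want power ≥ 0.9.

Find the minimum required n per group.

Standardized effect: d = |μ_{flipped} − μ_{traditional}| / σ = |68.8 − 66.6| / 6.7 = 0.3284
For power 0.9 need Φ(δ − z_{0.01}) = 0.9, so δ = z_{0.01} + z_{0.10} = 2.326 + 1.282 = 3.608.
δ = d·√(n/2) ⇒ n = 2(δ/d)² = 2 × (3.608 / 0.3284)² = 241.46.
Round up to the next whole unit.

n = 242 per group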